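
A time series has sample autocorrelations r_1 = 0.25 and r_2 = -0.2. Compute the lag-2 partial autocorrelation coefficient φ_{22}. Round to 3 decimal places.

-0.280

φ_{22} = (r_2 − r_1²) / (1 − r_1²)
r_1² = (0.25)² = 0.0625
Numerator = -0.2 − 0.0625 = -0.2625; denominator = 1 − 0.0625 = 0.9375
φ_{22} = -0.2625 / 0.9375 = -0.280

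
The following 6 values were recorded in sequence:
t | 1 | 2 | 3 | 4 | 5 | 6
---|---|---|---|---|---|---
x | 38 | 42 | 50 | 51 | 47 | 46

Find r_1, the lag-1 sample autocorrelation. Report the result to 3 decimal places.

Mean x̄ = (38 + 42 + 50 + 51 + 47 + 46)/6 = 45.6667
Numerator Σ_{t=1}^{5}(x_t−x̄)(x_{t+1}−x̄) = 42.8889
Denominator Σ(x_t−x̄)² = 121.3333
r_1 = 42.8889 / 121.3333 = 0.353

0.353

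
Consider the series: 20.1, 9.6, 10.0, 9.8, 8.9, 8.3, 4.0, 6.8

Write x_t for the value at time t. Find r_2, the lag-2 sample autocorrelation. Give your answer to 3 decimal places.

0.075

Mean x̄ = (20.1 + 9.6 + 10.0 + 9.8 + 8.9 + 8.3 + 4.0 + 6.8)/8 = 9.6875
Deviations from mean: 10.4125, -0.0875, 0.3125, 0.1125, -0.7875, -1.3875, -5.6875, -2.8875
Σ(x_t−x̄)(x_{t+2}−x̄) = (3.2539) + (-0.0098) + (-0.2461) + (-0.1561) + (4.4789) + (4.0064) = 11.3272
Denominator Σ(x_t−x̄)² = 151.7688
r_2 = 11.3272 / 151.7688 = 0.075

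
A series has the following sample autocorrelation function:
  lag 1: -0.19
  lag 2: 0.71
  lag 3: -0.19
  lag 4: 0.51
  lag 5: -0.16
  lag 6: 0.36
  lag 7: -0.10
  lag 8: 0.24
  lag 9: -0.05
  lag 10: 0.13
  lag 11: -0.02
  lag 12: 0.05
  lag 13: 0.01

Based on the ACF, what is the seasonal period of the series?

2

The largest autocorrelation is r_2 = 0.71, with weaker echoes at lags 4 (0.51), 6 (0.36) and 8 (0.24); the remaining lags stay at or below 0.13.
The dominant spike at lag 2 indicates a seasonal period of 2.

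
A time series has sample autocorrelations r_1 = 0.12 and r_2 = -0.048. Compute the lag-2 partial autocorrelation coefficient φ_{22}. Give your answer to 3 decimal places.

φ_{22} = (r_2 − r_1²) / (1 − r_1²)
r_1² = (0.12)² = 0.0144
Numerator = -0.048 − 0.0144 = -0.0624; denominator = 1 − 0.0144 = 0.9856
φ_{22} = -0.0624 / 0.9856 = -0.063

-0.063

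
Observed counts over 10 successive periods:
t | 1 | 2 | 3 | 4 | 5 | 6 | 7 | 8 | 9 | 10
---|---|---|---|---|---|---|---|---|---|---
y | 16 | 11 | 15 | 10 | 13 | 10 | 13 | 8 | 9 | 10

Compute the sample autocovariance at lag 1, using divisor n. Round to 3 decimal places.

-0.875

Mean ȳ = (16 + 11 + 15 + 10 + 13 + 10 + 13 + 8 + 9 + 10)/10 = 11.5000
Σ_{t=1}^{9}(y_t−ȳ)(y_{t+1}−ȳ) = -8.7500
γ_1 = -8.7500 / 10 = -0.875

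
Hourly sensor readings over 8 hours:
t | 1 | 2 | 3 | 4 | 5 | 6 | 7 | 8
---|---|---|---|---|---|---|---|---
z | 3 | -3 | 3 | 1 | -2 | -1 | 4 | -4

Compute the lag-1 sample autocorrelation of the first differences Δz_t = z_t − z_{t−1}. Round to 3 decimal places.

First differences Δz: -6, 6, -2, -3, 1, 5, -8
Mean of differences = -1.0000
Numerator Σ(Δz_t−Δz̄)(Δz_{t+1}−Δz̄) = -74.0000
Denominator Σ(Δz_t−Δz̄)² = 168.0000
r_1(Δz) = -74.0000 / 168.0000 = -0.440

-0.440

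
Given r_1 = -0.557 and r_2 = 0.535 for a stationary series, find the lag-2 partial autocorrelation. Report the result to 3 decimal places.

0.326

φ_{22} = (r_2 − r_1²) / (1 − r_1²)
r_1² = (-0.557)² = 0.310249
Numerator = 0.535 − 0.3102 = 0.2248; denominator = 1 − 0.3102 = 0.6898
φ_{22} = 0.2248 / 0.6898 = 0.326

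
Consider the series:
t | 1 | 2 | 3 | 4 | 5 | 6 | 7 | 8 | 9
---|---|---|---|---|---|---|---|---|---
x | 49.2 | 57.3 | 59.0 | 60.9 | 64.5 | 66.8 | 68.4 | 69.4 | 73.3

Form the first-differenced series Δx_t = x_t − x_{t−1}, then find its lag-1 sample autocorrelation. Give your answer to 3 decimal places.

-0.116

First differences Δx: 8.1, 1.7, 1.9, 3.6, 2.3, 1.6, 1.0, 3.9
Mean of differences = 3.0125
Numerator Σ(Δx_t−Δx̄)(Δx_{t+1}−Δx̄) = -4.2264
Denominator Σ(Δx_t−Δx̄)² = 36.5288
r_1(Δx) = -4.2264 / 36.5288 = -0.116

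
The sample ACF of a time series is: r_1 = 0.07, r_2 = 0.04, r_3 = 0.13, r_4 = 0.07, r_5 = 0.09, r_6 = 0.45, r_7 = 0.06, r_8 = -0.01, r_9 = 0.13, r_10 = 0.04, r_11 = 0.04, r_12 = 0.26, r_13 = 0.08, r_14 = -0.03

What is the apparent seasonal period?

The largest autocorrelation is r_6 = 0.45, with a weaker echo at lag 12 (0.26); the remaining lags stay at or below 0.13.
The dominant spike at lag 6 indicates a seasonal period of 6.

6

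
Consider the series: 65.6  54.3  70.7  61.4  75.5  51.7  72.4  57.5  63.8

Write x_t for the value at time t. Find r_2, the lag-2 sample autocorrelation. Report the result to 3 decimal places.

Mean x̄ = (65.6 + 54.3 + 70.7 + 61.4 + 75.5 + 51.7 + 72.4 + 57.5 + 63.8)/9 = 63.6556
Numerator Σ_{t=1}^{7}(x_t−x̄)(x_{t+2}−x̄) = 323.6327
Denominator Σ(x_t−x̄)² = 543.6222
r_2 = 323.6327 / 543.6222 = 0.595

0.595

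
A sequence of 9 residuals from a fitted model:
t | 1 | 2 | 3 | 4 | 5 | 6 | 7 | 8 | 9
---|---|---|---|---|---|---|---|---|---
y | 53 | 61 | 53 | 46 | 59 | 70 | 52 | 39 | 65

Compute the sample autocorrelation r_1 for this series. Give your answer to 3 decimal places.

-0.188

Mean ȳ = (53 + 61 + 53 + 46 + 59 + 70 + 52 + 39 + 65)/9 = 55.3333
Numerator Σ_{t=1}^{8}(y_t−ȳ)(y_{t+1}−ȳ) = -137.4444
Denominator Σ(y_t−ȳ)² = 730.0000
r_1 = -137.4444 / 730.0000 = -0.188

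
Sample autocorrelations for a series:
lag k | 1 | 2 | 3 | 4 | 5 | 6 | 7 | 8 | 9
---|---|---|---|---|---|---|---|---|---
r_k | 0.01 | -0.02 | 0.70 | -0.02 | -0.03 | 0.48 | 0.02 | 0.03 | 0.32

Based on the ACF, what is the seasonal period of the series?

The largest autocorrelation is r_3 = 0.70, with weaker echoes at lags 6 (0.48) and 9 (0.32); the remaining lags stay at or below 0.03.
The dominant spike at lag 3 indicates a seasonal period of 3.

3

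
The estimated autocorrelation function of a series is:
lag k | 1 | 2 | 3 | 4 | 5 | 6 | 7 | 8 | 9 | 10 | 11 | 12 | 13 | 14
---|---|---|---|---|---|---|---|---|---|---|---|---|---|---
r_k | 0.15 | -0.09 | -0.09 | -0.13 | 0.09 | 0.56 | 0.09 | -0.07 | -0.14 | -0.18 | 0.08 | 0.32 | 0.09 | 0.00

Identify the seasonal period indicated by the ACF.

The largest autocorrelation is r_6 = 0.56, with a weaker echo at lag 12 (0.32); the remaining lags stay at or below 0.15.
The dominant spike at lag 6 indicates a seasonal period of 6.

6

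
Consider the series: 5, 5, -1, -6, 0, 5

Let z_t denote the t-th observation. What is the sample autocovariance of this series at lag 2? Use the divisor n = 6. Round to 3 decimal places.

-9.870

Mean z̄ = (5 + 5 − 1 − 6 + 0 + 5)/6 = 1.3333
Deviations: 3.6667, 3.6667, -2.3333, -7.3333, -1.3333, 3.6667
Σ_{t=1}^{4}(z_t−z̄)(z_{t+2}−z̄) = -59.2222
γ_2 = -59.2222 / 6 = -9.870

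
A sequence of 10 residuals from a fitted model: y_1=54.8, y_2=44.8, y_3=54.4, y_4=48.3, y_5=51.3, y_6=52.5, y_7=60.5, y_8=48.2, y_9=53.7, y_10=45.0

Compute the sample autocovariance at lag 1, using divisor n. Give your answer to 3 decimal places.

-9.241

Mean ȳ = (54.8 + 44.8 + 54.4 + 48.3 + 51.3 + 52.5 + 60.5 + 48.2 + 53.7 + 45.0)/10 = 51.3500
Σ_{t=1}^{9}(y_t−ȳ)(y_{t+1}−ȳ) = -92.4075
γ_1 = -92.4075 / 10 = -9.241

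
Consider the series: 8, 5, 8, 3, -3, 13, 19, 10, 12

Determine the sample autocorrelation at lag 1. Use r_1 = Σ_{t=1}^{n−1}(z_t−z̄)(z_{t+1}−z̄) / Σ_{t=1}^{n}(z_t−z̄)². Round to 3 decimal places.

0.266

Mean z̄ = (8 + 5 + 8 + 3 − 3 + 13 + 19 + 10 + 12)/9 = 8.3333
Numerator Σ_{t=1}^{8}(z_t−z̄)(z_{t+1}−z̄) = 85.2222
Denominator Σ(z_t−z̄)² = 320.0000
r_1 = 85.2222 / 320.0000 = 0.266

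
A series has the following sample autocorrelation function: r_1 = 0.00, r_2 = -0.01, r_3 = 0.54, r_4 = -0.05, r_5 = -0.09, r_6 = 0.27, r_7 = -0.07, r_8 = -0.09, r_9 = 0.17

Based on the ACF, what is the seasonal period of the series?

3

The largest autocorrelation is r_3 = 0.54, with weaker echoes at lags 6 (0.27) and 9 (0.17); the remaining lags stay at or below 0.00.
The dominant spike at lag 3 indicates a seasonal period of 3.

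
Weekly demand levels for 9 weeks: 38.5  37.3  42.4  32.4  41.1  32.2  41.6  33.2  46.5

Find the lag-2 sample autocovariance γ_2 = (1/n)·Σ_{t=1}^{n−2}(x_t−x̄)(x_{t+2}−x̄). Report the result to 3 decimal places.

13.522

Mean x̄ = (38.5 + 37.3 + 42.4 + 32.4 + 41.1 + 32.2 + 41.6 + 33.2 + 46.5)/9 = 38.3556
Σ_{t=1}^{7}(x_t−x̄)(x_{t+2}−x̄) = 121.6938
γ_2 = 121.6938 / 9 = 13.522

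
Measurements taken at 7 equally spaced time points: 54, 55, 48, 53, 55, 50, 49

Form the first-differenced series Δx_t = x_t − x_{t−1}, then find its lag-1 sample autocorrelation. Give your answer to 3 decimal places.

-0.415

First differences Δx: 1, -7, 5, 2, -5, -1
Mean of differences = -0.8333
Numerator Σ(Δx_t−Δx̄)(Δx_{t+1}−Δx̄) = -41.8611
Denominator Σ(Δx_t−Δx̄)² = 100.8333
r_1(Δx) = -41.8611 / 100.8333 = -0.415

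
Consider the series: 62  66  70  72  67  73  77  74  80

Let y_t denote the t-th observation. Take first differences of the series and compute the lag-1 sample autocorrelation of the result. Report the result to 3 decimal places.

-0.384

First differences Δy: 4, 4, 2, -5, 6, 4, -3, 6
Mean of differences = 2.2500
Numerator Σ(Δy_t−Δȳ)(Δy_{t+1}−Δȳ) = -45.0625
Denominator Σ(Δy_t−Δȳ)² = 117.5000
r_1(Δy) = -45.0625 / 117.5000 = -0.384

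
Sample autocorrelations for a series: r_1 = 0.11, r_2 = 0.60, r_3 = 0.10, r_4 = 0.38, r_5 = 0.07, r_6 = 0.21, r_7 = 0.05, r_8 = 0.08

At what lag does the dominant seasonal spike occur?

The largest autocorrelation is r_2 = 0.60, with weaker echoes at lags 4 (0.38) and 6 (0.21); the remaining lags stay at or below 0.11.
The dominant spike at lag 2 indicates a seasonal period of 2.

2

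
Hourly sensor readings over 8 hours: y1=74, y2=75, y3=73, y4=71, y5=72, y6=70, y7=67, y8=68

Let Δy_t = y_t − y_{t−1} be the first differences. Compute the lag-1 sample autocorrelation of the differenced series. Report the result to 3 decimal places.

First differences Δy: 1, -2, -2, 1, -2, -3, 1
Mean of differences = -0.8571
Numerator Σ(Δy_t−Δȳ)(Δy_{t+1}−Δȳ) = -6.5918
Denominator Σ(Δy_t−Δȳ)² = 18.8571
r_1(Δy) = -6.5918 / 18.8571 = -0.350

-0.350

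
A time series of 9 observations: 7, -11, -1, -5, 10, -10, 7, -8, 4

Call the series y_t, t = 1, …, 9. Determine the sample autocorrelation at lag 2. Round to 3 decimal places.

Mean ȳ = (7 − 11 − 1 − 5 + 10 − 10 + 7 − 8 + 4)/9 = -0.7778
Σ(y_t−ȳ)(y_{t+2}−ȳ) = (-1.7284) + (43.1605) + (-2.3951) + (38.9383) + (83.8272) + (66.6049) + (37.1605) = 265.5679
Denominator Σ(y_t−ȳ)² = 519.5556
r_2 = 265.5679 / 519.5556 = 0.511

0.511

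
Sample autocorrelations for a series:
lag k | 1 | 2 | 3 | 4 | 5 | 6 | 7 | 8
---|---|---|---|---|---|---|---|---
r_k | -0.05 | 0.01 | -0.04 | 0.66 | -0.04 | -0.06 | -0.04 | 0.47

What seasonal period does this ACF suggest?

4

The largest autocorrelation is r_4 = 0.66, with a weaker echo at lag 8 (0.47); the remaining lags stay at or below 0.01.
The dominant spike at lag 4 indicates a seasonal period of 4.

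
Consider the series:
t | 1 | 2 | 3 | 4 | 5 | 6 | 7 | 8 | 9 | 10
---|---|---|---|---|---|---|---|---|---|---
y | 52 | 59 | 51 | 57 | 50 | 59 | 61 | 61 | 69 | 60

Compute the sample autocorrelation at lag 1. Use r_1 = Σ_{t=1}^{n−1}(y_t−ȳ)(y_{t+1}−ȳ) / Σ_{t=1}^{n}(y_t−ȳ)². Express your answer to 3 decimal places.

0.208

Mean ȳ = (52 + 59 + 51 + 57 + 50 + 59 + 61 + 61 + 69 + 60)/10 = 57.9000
Numerator Σ_{t=1}^{9}(y_t−ȳ)(y_{t+1}−ȳ) = 61.2900
Denominator Σ(y_t−ȳ)² = 294.9000
r_1 = 61.2900 / 294.9000 = 0.208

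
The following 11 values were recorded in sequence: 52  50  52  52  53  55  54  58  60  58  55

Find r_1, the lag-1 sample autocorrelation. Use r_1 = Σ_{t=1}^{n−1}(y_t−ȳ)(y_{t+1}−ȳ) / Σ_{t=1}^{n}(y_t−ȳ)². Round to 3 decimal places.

Mean ȳ = (52 + 50 + 52 + 52 + 53 + 55 + 54 + 58 + 60 + 58 + 55)/11 = 54.4545
Numerator Σ_{t=1}^{10}(y_t−ȳ)(y_{t+1}−ȳ) = 70.0661
Denominator Σ(y_t−ȳ)² = 96.7273
r_1 = 70.0661 / 96.7273 = 0.724

0.724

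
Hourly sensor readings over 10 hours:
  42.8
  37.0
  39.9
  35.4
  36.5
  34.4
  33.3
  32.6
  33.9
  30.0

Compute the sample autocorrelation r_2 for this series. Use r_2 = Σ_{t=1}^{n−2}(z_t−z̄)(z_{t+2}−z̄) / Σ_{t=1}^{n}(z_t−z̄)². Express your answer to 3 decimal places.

Mean z̄ = (42.8 + 37.0 + 39.9 + 35.4 + 36.5 + 34.4 + 33.3 + 32.6 + 33.9 + 30.0)/10 = 35.5800
Numerator Σ_{t=1}^{8}(z_t−z̄)(z_{t+2}−z̄) = 56.9992
Denominator Σ(z_t−z̄)² = 123.1160
r_2 = 56.9992 / 123.1160 = 0.463

0.463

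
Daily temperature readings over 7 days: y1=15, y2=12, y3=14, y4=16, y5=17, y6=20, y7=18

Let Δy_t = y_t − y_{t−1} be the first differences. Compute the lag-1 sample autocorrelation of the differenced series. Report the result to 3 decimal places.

First differences Δy: -3, 2, 2, 1, 3, -2
Mean of differences = 0.5000
Numerator Σ(Δy_t−Δȳ)(Δy_{t+1}−Δȳ) = -7.2500
Denominator Σ(Δy_t−Δȳ)² = 29.5000
r_1(Δy) = -7.2500 / 29.5000 = -0.246

-0.246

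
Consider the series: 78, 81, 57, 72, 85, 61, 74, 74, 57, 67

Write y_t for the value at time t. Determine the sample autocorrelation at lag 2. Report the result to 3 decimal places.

-0.388

Mean ȳ = (78 + 81 + 57 + 72 + 85 + 61 + 74 + 74 + 57 + 67)/10 = 70.6000
Numerator Σ_{t=1}^{8}(y_t−ȳ)(y_{t+2}−ȳ) = -337.5200
Denominator Σ(y_t−ȳ)² = 870.4000
r_2 = -337.5200 / 870.4000 = -0.388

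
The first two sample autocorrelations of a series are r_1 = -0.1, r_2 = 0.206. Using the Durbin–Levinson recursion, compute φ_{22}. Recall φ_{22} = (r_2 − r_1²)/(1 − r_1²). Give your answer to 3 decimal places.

φ_{22} = (r_2 − r_1²) / (1 − r_1²)
r_1² = (-0.1)² = 0.01
Numerator = 0.206 − 0.0100 = 0.1960; denominator = 1 − 0.0100 = 0.9900
φ_{22} = 0.1960 / 0.9900 = 0.198

0.198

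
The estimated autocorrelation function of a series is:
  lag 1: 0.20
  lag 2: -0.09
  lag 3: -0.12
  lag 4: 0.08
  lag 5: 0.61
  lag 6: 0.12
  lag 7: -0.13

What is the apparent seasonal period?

5

The largest autocorrelation is r_5 = 0.61; the remaining lags stay at or below 0.20.
The dominant spike at lag 5 indicates a seasonal period of 5.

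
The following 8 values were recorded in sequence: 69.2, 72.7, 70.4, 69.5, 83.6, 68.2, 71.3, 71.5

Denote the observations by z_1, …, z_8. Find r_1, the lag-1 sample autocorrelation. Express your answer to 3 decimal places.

Mean z̄ = (69.2 + 72.7 + 70.4 + 69.5 + 83.6 + 68.2 + 71.3 + 71.5)/8 = 72.0500
Deviations from mean: -2.8500, 0.6500, -1.6500, -2.5500, 11.5500, -3.8500, -0.7500, -0.5500
Σ(z_t−z̄)(z_{t+1}−z̄) = (-1.8525) + (-1.0725) + (4.2075) + (-29.4525) + (-44.4675) + (2.8875) + (0.4125) = -69.3375
Denominator Σ(z_t−z̄)² = 166.8600
r_1 = -69.3375 / 166.8600 = -0.416

-0.416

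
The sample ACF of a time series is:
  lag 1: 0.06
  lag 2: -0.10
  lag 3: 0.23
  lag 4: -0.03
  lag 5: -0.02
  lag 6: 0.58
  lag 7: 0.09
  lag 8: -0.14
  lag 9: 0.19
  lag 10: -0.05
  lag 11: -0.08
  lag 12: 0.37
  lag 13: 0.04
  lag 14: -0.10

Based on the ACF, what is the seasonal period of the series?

6

The largest autocorrelation is r_6 = 0.58, with a weaker echo at lag 12 (0.37); the remaining lags stay at or below 0.23.
The dominant spike at lag 6 indicates a seasonal period of 6.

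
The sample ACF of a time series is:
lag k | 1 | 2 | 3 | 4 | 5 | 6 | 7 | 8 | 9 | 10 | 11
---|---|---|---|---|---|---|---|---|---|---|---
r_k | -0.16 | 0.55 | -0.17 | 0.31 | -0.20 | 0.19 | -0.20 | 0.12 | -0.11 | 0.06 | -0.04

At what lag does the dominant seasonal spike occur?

2

The largest autocorrelation is r_2 = 0.55, with weaker echoes at lags 4 (0.31) and 6 (0.19); the remaining lags stay at or below 0.12.
The dominant spike at lag 2 indicates a seasonal period of 2.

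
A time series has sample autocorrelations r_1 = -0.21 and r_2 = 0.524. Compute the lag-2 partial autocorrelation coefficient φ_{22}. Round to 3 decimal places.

φ_{22} = (r_2 − r_1²) / (1 − r_1²)
r_1² = (-0.21)² = 0.0441
Numerator = 0.524 − 0.0441 = 0.4799; denominator = 1 − 0.0441 = 0.9559
φ_{22} = 0.4799 / 0.9559 = 0.502

0.502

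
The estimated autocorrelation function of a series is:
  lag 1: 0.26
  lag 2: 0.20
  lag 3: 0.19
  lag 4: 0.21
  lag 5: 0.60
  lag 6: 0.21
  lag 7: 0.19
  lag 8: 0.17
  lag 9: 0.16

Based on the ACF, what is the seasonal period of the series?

5

The largest autocorrelation is r_5 = 0.60; the remaining lags stay at or below 0.26. The elevated value at lag 1 (0.26), dropping to 0.20 at lag 2, reflects decaying short-term dependence rather than seasonality.
The dominant spike at lag 5 indicates a seasonal period of 5.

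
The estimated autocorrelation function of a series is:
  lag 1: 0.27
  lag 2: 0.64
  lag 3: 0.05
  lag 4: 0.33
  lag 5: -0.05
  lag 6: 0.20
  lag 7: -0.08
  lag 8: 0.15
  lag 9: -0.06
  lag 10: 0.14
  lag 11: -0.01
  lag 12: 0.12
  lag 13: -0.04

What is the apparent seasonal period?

2

The largest autocorrelation is r_2 = 0.64, with a weaker echo at lag 4 (0.33); the remaining lags stay at or below 0.27.
The dominant spike at lag 2 indicates a seasonal period of 2.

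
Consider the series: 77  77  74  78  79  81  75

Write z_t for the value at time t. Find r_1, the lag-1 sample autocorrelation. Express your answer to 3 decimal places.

-0.067

Mean z̄ = (77 + 77 + 74 + 78 + 79 + 81 + 75)/7 = 77.2857
Deviations from mean: -0.2857, -0.2857, -3.2857, 0.7143, 1.7143, 3.7143, -2.2857
Numerator Σ_{t=1}^{6}(z_t−z̄)(z_{t+1}−z̄) = -2.2245
Denominator Σ(z_t−z̄)² = 33.4286
r_1 = -2.2245 / 33.4286 = -0.067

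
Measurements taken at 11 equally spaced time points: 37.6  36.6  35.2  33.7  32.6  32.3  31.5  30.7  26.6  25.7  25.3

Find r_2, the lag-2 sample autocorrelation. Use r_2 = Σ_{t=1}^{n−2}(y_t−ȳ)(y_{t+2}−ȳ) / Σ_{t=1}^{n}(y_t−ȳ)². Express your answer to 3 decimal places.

0.409

Mean ȳ = (37.6 + 36.6 + 35.2 + 33.7 + 32.6 + 32.3 + 31.5 + 30.7 + 26.6 + 25.7 + 25.3)/11 = 31.6182
Numerator Σ_{t=1}^{9}(y_t−ȳ)(y_{t+2}−ȳ) = 73.7239
Denominator Σ(y_t−ȳ)² = 180.1764
r_2 = 73.7239 / 180.1764 = 0.409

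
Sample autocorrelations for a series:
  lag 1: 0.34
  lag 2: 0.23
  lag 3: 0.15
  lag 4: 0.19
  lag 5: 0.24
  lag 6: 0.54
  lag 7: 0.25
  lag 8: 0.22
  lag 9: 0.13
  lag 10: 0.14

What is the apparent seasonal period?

The largest autocorrelation is r_6 = 0.54; the remaining lags stay at or below 0.34. The elevated value at lag 1 (0.34), dropping to 0.23 at lag 2, reflects decaying short-term dependence rather than seasonality.
The dominant spike at lag 6 indicates a seasonal period of 6.

6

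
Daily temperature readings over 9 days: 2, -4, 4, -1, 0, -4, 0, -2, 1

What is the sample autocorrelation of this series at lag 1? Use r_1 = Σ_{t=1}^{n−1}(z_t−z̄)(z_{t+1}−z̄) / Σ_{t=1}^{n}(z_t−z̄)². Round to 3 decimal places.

Mean z̄ = (2 − 4 + 4 − 1 + 0 − 4 + 0 − 2 + 1)/9 = -0.4444
Numerator Σ_{t=1}^{8}(z_t−z̄)(z_{t+1}−z̄) = -33.3086
Denominator Σ(z_t−z̄)² = 56.2222
r_1 = -33.3086 / 56.2222 = -0.592

-0.592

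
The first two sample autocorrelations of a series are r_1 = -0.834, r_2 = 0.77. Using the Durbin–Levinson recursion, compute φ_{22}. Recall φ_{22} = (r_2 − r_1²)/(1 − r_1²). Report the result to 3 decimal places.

0.245

φ_{22} = (r_2 − r_1²) / (1 − r_1²)
r_1² = (-0.834)² = 0.695556
Numerator = 0.77 − 0.6956 = 0.0744; denominator = 1 − 0.6956 = 0.3044
φ_{22} = 0.0744 / 0.3044 = 0.245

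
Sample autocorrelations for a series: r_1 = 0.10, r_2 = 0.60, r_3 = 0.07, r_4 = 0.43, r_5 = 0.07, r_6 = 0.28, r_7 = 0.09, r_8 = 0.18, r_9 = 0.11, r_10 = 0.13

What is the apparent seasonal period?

The largest autocorrelation is r_2 = 0.60, with weaker echoes at lags 4 (0.43), 6 (0.28) and 8 (0.18); the remaining lags stay at or below 0.13.
The dominant spike at lag 2 indicates a seasonal period of 2.

2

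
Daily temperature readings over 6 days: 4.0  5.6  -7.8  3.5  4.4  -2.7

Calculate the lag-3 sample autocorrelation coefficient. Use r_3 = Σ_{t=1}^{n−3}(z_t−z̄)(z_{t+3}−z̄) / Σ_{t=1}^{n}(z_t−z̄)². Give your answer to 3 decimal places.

Mean z̄ = (4.0 + 5.6 − 7.8 + 3.5 + 4.4 − 2.7)/6 = 1.1667
Deviations from mean: 2.8333, 4.4333, -8.9667, 2.3333, 3.2333, -3.8667
Σ(z_t−z̄)(z_{t+3}−z̄) = (6.6111) + (14.3344) + (34.6711) = 55.6167
Denominator Σ(z_t−z̄)² = 138.9333
r_3 = 55.6167 / 138.9333 = 0.400

0.400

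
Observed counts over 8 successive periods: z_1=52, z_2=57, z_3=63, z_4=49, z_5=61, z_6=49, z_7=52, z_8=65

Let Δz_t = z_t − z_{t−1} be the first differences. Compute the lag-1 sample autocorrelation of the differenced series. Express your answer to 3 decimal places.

-0.511

First differences Δz: 5, 6, -14, 12, -12, 3, 13
Mean of differences = 1.8571
Numerator Σ(Δz_t−Δz̄)(Δz_{t+1}−Δz̄) = -357.1633
Denominator Σ(Δz_t−Δz̄)² = 698.8571
r_1(Δz) = -357.1633 / 698.8571 = -0.511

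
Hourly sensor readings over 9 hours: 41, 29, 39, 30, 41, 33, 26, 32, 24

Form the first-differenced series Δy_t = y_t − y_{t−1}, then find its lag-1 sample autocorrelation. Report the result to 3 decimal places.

-0.689

First differences Δy: -12, 10, -9, 11, -8, -7, 6, -8
Mean of differences = -2.1250
Numerator Σ(Δy_t−Δȳ)(Δy_{t+1}−Δȳ) = -429.1406
Denominator Σ(Δy_t−Δȳ)² = 622.8750
r_1(Δy) = -429.1406 / 622.8750 = -0.689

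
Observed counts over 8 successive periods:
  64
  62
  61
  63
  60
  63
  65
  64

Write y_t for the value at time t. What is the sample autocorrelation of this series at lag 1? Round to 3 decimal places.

Mean ȳ = (64 + 62 + 61 + 63 + 60 + 63 + 65 + 64)/8 = 62.7500
Deviations from mean: 1.2500, -0.7500, -1.7500, 0.2500, -2.7500, 0.2500, 2.2500, 1.2500
Σ(y_t−ȳ)(y_{t+1}−ȳ) = (-0.9375) + (1.3125) + (-0.4375) + (-0.6875) + (-0.6875) + (0.5625) + (2.8125) = 1.9375
Denominator Σ(y_t−ȳ)² = 19.5000
r_1 = 1.9375 / 19.5000 = 0.099

0.099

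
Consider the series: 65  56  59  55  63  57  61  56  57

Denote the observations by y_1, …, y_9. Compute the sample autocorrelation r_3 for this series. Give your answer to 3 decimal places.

-0.539

Mean ȳ = (65 + 56 + 59 + 55 + 63 + 57 + 61 + 56 + 57)/9 = 58.7778
Σ(y_t−ȳ)(y_{t+3}−ȳ) = (-23.5062) + (-11.7284) + (-0.3951) + (-8.3951) + (-11.7284) + (3.1605) = -52.5926
Denominator Σ(y_t−ȳ)² = 97.5556
r_3 = -52.5926 / 97.5556 = -0.539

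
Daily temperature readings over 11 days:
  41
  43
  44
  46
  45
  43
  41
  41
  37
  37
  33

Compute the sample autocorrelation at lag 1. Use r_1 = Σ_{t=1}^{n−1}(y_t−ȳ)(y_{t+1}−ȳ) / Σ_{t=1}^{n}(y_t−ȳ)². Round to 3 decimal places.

Mean ȳ = (41 + 43 + 44 + 46 + 45 + 43 + 41 + 41 + 37 + 37 + 33)/11 = 41.0000
Numerator Σ_{t=1}^{10}(y_t−ȳ)(y_{t+1}−ȳ) = 97.0000
Denominator Σ(y_t−ȳ)² = 154.0000
r_1 = 97.0000 / 154.0000 = 0.630

0.630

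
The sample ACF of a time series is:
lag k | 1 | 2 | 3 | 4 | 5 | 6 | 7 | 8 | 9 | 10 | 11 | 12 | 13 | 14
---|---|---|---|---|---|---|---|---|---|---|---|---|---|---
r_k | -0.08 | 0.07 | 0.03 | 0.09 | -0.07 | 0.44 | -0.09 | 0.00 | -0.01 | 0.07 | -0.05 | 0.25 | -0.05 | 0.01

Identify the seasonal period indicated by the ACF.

6

The largest autocorrelation is r_6 = 0.44, with a weaker echo at lag 12 (0.25); the remaining lags stay at or below 0.09.
The dominant spike at lag 6 indicates a seasonal period of 6.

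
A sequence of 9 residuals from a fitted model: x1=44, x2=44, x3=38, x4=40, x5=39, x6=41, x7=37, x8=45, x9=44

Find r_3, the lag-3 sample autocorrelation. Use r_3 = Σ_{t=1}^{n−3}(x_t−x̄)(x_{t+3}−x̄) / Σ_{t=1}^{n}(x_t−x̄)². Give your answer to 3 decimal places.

Mean x̄ = (44 + 44 + 38 + 40 + 39 + 41 + 37 + 45 + 44)/9 = 41.3333
Numerator Σ_{t=1}^{6}(x_t−x̄)(x_{t+3}−x̄) = -12.3333
Denominator Σ(x_t−x̄)² = 72.0000
r_3 = -12.3333 / 72.0000 = -0.171

-0.171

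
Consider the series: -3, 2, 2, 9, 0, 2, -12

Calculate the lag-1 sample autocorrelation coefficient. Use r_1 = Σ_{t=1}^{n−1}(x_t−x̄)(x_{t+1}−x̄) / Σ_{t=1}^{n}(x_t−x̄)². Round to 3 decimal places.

Mean x̄ = (-3 + 2 + 2 + 9 + 0 + 2 − 12)/7 = 0.0000
Deviations from mean: -3.0000, 2.0000, 2.0000, 9.0000, 0.0000, 2.0000, -12.0000
Numerator Σ_{t=1}^{6}(x_t−x̄)(x_{t+1}−x̄) = -8.0000
Denominator Σ(x_t−x̄)² = 246.0000
r_1 = -8.0000 / 246.0000 = -0.033

-0.033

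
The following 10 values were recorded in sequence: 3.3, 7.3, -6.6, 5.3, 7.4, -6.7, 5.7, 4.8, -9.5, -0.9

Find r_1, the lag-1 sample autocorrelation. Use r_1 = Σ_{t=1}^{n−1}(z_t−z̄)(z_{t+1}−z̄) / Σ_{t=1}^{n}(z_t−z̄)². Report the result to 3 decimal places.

-0.339

Mean z̄ = (3.3 + 7.3 − 6.6 + 5.3 + 7.4 − 6.7 + 5.7 + 4.8 − 9.5 − 0.9)/10 = 1.0100
Numerator Σ_{t=1}^{9}(z_t−z̄)(z_{t+1}−z̄) = -126.1071
Denominator Σ(z_t−z̄)² = 371.8690
r_1 = -126.1071 / 371.8690 = -0.339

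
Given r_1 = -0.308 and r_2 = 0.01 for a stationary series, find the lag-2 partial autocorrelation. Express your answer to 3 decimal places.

φ_{22} = (r_2 − r_1²) / (1 − r_1²)
r_1² = (-0.308)² = 0.094864
Numerator = 0.01 − 0.0949 = -0.0849; denominator = 1 − 0.0949 = 0.9051
φ_{22} = -0.0849 / 0.9051 = -0.094

-0.094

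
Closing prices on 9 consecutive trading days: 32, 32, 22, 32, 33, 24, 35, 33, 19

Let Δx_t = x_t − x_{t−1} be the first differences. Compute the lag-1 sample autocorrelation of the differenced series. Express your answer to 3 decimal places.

First differences Δx: 0, -10, 10, 1, -9, 11, -2, -14
Mean of differences = -1.6250
Numerator Σ(Δx_t−Δx̄)(Δx_{t+1}−Δx̄) = -193.0156
Denominator Σ(Δx_t−Δx̄)² = 581.8750
r_1(Δx) = -193.0156 / 581.8750 = -0.332

-0.332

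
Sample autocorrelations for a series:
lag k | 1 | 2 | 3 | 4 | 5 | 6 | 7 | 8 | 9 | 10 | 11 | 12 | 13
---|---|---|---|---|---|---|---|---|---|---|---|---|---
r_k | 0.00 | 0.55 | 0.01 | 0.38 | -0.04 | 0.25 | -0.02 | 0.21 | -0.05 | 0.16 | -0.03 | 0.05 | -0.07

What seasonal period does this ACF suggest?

The largest autocorrelation is r_2 = 0.55, with weaker echoes at lags 4 (0.38), 6 (0.25), 8 (0.21) and 10 (0.16); the remaining lags stay at or below 0.05.
The dominant spike at lag 2 indicates a seasonal period of 2.

2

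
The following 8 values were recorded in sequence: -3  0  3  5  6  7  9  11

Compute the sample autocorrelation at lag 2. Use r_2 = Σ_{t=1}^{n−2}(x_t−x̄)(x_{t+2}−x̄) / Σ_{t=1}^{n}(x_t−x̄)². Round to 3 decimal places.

Mean x̄ = (-3 + 0 + 3 + 5 + 6 + 7 + 9 + 11)/8 = 4.7500
Deviations from mean: -7.7500, -4.7500, -1.7500, 0.2500, 1.2500, 2.2500, 4.2500, 6.2500
Σ(x_t−x̄)(x_{t+2}−x̄) = (13.5625) + (-1.1875) + (-2.1875) + (0.5625) + (5.3125) + (14.0625) = 30.1250
Denominator Σ(x_t−x̄)² = 149.5000
r_2 = 30.1250 / 149.5000 = 0.202

0.202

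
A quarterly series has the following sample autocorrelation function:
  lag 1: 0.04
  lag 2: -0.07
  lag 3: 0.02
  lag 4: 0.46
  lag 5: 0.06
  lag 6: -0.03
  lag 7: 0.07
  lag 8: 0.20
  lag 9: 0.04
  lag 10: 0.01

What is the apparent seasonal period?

The largest autocorrelation is r_4 = 0.46, with a weaker echo at lag 8 (0.20); the remaining lags stay at or below 0.07.
The dominant spike at lag 4 indicates a seasonal period of 4.

4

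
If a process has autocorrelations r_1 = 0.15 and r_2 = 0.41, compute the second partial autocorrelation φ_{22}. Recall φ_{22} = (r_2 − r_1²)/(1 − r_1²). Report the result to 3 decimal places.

0.396

φ_{22} = (r_2 − r_1²) / (1 − r_1²)
r_1² = (0.15)² = 0.0225
Numerator = 0.41 − 0.0225 = 0.3875; denominator = 1 − 0.0225 = 0.9775
φ_{22} = 0.3875 / 0.9775 = 0.396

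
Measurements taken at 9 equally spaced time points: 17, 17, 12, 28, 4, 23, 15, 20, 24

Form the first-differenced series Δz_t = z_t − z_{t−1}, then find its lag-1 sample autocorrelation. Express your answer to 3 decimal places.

First differences Δz: 0, -5, 16, -24, 19, -8, 5, 4
Mean of differences = 0.8750
Numerator Σ(Δz_t−Δz̄)(Δz_{t+1}−Δz̄) = -1095.3906
Denominator Σ(Δz_t−Δz̄)² = 1316.8750
r_1(Δz) = -1095.3906 / 1316.8750 = -0.832

-0.832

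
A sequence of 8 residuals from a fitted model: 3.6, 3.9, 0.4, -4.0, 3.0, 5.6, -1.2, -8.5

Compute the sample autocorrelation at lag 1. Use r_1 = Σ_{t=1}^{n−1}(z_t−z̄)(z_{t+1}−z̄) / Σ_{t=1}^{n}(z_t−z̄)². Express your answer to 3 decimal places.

Mean z̄ = (3.6 + 3.9 + 0.4 − 4.0 + 3.0 + 5.6 − 1.2 − 8.5)/8 = 0.3500
Deviations from mean: 3.2500, 3.5500, 0.0500, -4.3500, 2.6500, 5.2500, -1.5500, -8.8500
Σ(z_t−z̄)(z_{t+1}−z̄) = (11.5375) + (0.1775) + (-0.2175) + (-11.5275) + (13.9125) + (-8.1375) + (13.7175) = 19.4625
Denominator Σ(z_t−z̄)² = 157.4000
r_1 = 19.4625 / 157.4000 = 0.124

0.124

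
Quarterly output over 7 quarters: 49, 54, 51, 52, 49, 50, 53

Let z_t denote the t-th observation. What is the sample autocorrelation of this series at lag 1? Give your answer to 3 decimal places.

Mean z̄ = (49 + 54 + 51 + 52 + 49 + 50 + 53)/7 = 51.1429
Deviations from mean: -2.1429, 2.8571, -0.1429, 0.8571, -2.1429, -1.1429, 1.8571
Σ(z_t−z̄)(z_{t+1}−z̄) = (-6.1224) + (-0.4082) + (-0.1224) + (-1.8367) + (2.4490) + (-2.1224) = -8.1633
Denominator Σ(z_t−z̄)² = 22.8571
r_1 = -8.1633 / 22.8571 = -0.357

-0.357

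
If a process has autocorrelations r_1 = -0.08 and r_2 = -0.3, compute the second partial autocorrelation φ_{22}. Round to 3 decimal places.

φ_{22} = (r_2 − r_1²) / (1 − r_1²)
r_1² = (-0.08)² = 0.0064
Numerator = -0.3 − 0.0064 = -0.3064; denominator = 1 − 0.0064 = 0.9936
φ_{22} = -0.3064 / 0.9936 = -0.308

-0.308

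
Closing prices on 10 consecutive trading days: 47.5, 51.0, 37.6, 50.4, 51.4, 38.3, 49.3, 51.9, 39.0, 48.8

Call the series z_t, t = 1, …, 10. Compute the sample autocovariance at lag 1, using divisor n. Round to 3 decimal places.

Mean z̄ = (47.5 + 51.0 + 37.6 + 50.4 + 51.4 + 38.3 + 49.3 + 51.9 + 39.0 + 48.8)/10 = 46.5200
Σ_{t=1}^{9}(z_t−z̄)(z_{t+1}−z̄) = -156.8584
γ_1 = -156.8584 / 10 = -15.686

-15.686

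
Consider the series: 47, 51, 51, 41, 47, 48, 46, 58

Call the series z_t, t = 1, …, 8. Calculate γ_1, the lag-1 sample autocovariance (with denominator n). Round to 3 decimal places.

-3.236

Mean z̄ = (47 + 51 + 51 + 41 + 47 + 48 + 46 + 58)/8 = 48.6250
Σ_{t=1}^{7}(z_t−z̄)(z_{t+1}−z̄) = -25.8906
γ_1 = -25.8906 / 8 = -3.236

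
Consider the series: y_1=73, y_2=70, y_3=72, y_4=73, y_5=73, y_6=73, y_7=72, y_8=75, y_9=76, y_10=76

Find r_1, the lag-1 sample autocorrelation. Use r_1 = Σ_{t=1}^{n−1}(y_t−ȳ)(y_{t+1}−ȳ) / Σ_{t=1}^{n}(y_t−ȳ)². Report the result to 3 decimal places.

0.496

Mean ȳ = (73 + 70 + 72 + 73 + 73 + 73 + 72 + 75 + 76 + 76)/10 = 73.3000
Numerator Σ_{t=1}^{9}(y_t−ȳ)(y_{t+1}−ȳ) = 15.9100
Denominator Σ(y_t−ȳ)² = 32.1000
r_1 = 15.9100 / 32.1000 = 0.496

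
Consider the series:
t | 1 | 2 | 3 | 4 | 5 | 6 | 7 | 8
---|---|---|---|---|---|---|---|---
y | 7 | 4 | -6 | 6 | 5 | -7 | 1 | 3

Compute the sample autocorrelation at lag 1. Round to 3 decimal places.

-0.243

Mean ȳ = (7 + 4 − 6 + 6 + 5 − 7 + 1 + 3)/8 = 1.6250
Deviations from mean: 5.3750, 2.3750, -7.6250, 4.3750, 3.3750, -8.6250, -0.6250, 1.3750
Σ(y_t−ȳ)(y_{t+1}−ȳ) = (12.7656) + (-18.1094) + (-33.3594) + (14.7656) + (-29.1094) + (5.3906) + (-0.8594) = -48.5156
Denominator Σ(y_t−ȳ)² = 199.8750
r_1 = -48.5156 / 199.8750 = -0.243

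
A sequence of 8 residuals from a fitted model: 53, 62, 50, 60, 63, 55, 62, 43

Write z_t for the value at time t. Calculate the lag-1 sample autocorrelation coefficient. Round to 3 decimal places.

-0.401

Mean z̄ = (53 + 62 + 50 + 60 + 63 + 55 + 62 + 43)/8 = 56.0000
Deviations from mean: -3.0000, 6.0000, -6.0000, 4.0000, 7.0000, -1.0000, 6.0000, -13.0000
Numerator Σ_{t=1}^{7}(z_t−z̄)(z_{t+1}−z̄) = -141.0000
Denominator Σ(z_t−z̄)² = 352.0000
r_1 = -141.0000 / 352.0000 = -0.401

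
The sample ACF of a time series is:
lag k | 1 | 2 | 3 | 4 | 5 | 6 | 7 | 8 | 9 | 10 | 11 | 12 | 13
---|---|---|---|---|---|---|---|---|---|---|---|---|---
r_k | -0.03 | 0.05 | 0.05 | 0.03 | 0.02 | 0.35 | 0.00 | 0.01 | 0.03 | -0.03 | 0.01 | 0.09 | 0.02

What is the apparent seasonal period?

The largest autocorrelation is r_6 = 0.35; the remaining lags stay at or below 0.09.
The dominant spike at lag 6 indicates a seasonal period of 6.

6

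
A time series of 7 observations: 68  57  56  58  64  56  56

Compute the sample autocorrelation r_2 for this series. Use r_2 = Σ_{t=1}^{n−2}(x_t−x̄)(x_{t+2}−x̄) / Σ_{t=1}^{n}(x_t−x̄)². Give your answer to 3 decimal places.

Mean x̄ = (68 + 57 + 56 + 58 + 64 + 56 + 56)/7 = 59.2857
Deviations from mean: 8.7143, -2.2857, -3.2857, -1.2857, 4.7143, -3.2857, -3.2857
Numerator Σ_{t=1}^{5}(x_t−x̄)(x_{t+2}−x̄) = -52.4490
Denominator Σ(x_t−x̄)² = 137.4286
r_2 = -52.4490 / 137.4286 = -0.382

-0.382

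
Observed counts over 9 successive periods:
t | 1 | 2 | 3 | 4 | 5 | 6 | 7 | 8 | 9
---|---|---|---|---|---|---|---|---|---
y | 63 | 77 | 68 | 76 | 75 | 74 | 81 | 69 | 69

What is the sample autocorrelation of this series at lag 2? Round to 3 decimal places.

0.159

Mean ȳ = (63 + 77 + 68 + 76 + 75 + 74 + 81 + 69 + 69)/9 = 72.4444
Numerator Σ_{t=1}^{7}(y_t−ȳ)(y_{t+2}−ȳ) = 39.3827
Denominator Σ(y_t−ȳ)² = 248.2222
r_2 = 39.3827 / 248.2222 = 0.159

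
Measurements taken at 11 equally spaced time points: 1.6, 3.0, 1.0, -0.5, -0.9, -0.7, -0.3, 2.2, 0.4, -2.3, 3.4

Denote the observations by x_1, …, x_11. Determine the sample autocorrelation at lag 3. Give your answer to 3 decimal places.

0.025

Mean x̄ = (1.6 + 3.0 + 1.0 − 0.5 − 0.9 − 0.7 − 0.3 + 2.2 + 0.4 − 2.3 + 3.4)/11 = 0.6273
Numerator Σ_{t=1}^{8}(x_t−x̄)(x_{t+3}−x̄) = 0.8050
Denominator Σ(x_t−x̄)² = 31.7218
r_3 = 0.8050 / 31.7218 = 0.025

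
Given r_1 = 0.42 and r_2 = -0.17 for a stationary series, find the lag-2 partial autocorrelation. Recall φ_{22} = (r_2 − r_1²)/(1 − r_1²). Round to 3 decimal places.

-0.421

φ_{22} = (r_2 − r_1²) / (1 − r_1²)
r_1² = (0.42)² = 0.1764
Numerator = -0.17 − 0.1764 = -0.3464; denominator = 1 − 0.1764 = 0.8236
φ_{22} = -0.3464 / 0.8236 = -0.421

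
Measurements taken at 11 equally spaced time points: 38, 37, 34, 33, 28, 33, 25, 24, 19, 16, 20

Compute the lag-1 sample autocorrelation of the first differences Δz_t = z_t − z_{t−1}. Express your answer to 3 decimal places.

First differences Δz: -1, -3, -1, -5, 5, -8, -1, -5, -3, 4
Mean of differences = -1.8000
Numerator Σ(Δz_t−Δz̄)(Δz_{t+1}−Δz̄) = -79.0400
Denominator Σ(Δz_t−Δz̄)² = 143.6000
r_1(Δz) = -79.0400 / 143.6000 = -0.550

-0.550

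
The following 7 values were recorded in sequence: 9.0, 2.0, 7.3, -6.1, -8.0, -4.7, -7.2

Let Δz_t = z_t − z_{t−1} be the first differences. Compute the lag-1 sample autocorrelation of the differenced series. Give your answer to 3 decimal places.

First differences Δz: -7.0, 5.3, -13.4, -1.9, 3.3, -2.5
Mean of differences = -2.7000
Numerator Σ(Δz_t−Δz̄)(Δz_{t+1}−Δz̄) = -122.5600
Denominator Σ(Δz_t−Δz̄)² = 233.6600
r_1(Δz) = -122.5600 / 233.6600 = -0.525

-0.525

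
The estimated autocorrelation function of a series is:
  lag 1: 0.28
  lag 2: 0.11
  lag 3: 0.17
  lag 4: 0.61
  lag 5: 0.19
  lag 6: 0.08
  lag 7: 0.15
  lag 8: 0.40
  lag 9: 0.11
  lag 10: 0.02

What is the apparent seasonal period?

4

The largest autocorrelation is r_4 = 0.61, with a weaker echo at lag 8 (0.40); the remaining lags stay at or below 0.28. The elevated value at lag 1 (0.28), dropping to 0.11 at lag 2, reflects decaying short-term dependence rather than seasonality.
The dominant spike at lag 4 indicates a seasonal period of 4.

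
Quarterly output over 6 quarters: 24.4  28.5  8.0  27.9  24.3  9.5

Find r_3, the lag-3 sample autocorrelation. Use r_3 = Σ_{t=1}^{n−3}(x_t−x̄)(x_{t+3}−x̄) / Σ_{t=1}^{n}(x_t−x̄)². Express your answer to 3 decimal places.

Mean x̄ = (24.4 + 28.5 + 8.0 + 27.9 + 24.3 + 9.5)/6 = 20.4333
Σ(x_t−x̄)(x_{t+3}−x̄) = (29.6178) + (31.1911) + (135.9378) = 196.7467
Denominator Σ(x_t−x̄)² = 425.6333
r_3 = 196.7467 / 425.6333 = 0.462

0.462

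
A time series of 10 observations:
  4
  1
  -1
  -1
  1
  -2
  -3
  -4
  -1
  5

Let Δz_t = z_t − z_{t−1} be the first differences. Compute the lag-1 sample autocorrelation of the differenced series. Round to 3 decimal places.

First differences Δz: -3, -2, 0, 2, -3, -1, -1, 3, 6
Mean of differences = 0.1111
Numerator Σ(Δz_t−Δz̄)(Δz_{t+1}−Δz̄) = 19.2099
Denominator Σ(Δz_t−Δz̄)² = 72.8889
r_1(Δz) = 19.2099 / 72.8889 = 0.264

0.264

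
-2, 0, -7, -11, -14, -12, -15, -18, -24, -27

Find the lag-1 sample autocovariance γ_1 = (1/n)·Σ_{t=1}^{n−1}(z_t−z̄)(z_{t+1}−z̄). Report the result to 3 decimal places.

Mean z̄ = (-2 + 0 − 7 − 11 − 14 − 12 − 15 − 18 − 24 − 27)/10 = -13.0000
Σ_{t=1}^{9}(z_t−z̄)(z_{t+1}−z̄) = 447.0000
γ_1 = 447.0000 / 10 = 44.700

44.700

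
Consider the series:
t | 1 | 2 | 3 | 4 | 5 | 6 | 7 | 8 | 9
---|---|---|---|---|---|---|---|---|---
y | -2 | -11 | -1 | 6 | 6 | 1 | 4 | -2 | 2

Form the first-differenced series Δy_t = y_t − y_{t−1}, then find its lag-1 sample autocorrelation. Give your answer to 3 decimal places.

First differences Δy: -9, 10, 7, 0, -5, 3, -6, 4
Mean of differences = 0.5000
Numerator Σ(Δy_t−Δȳ)(Δy_{t+1}−Δȳ) = -81.7500
Denominator Σ(Δy_t−Δȳ)² = 314.0000
r_1(Δy) = -81.7500 / 314.0000 = -0.260

-0.260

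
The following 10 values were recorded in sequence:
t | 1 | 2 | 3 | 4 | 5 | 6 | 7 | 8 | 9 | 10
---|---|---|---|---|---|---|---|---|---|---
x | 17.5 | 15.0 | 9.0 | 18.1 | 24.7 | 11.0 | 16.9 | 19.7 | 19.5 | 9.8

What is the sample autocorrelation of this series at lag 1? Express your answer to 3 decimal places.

Mean x̄ = (17.5 + 15.0 + 9.0 + 18.1 + 24.7 + 11.0 + 16.9 + 19.7 + 19.5 + 9.8)/10 = 16.1200
Numerator Σ_{t=1}^{9}(x_t−x̄)(x_{t+1}−x̄) = -45.0724
Denominator Σ(x_t−x̄)² = 222.3960
r_1 = -45.0724 / 222.3960 = -0.203

-0.203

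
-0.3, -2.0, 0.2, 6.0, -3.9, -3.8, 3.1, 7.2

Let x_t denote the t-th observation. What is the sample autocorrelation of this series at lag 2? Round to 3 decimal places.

Mean x̄ = (-0.3 − 2.0 + 0.2 + 6.0 − 3.9 − 3.8 + 3.1 + 7.2)/8 = 0.8125
Numerator Σ_{t=1}^{6}(x_t−x̄)(x_{t+2}−x̄) = -75.1916
Denominator Σ(x_t−x̄)² = 125.9488
r_2 = -75.1916 / 125.9488 = -0.597

-0.597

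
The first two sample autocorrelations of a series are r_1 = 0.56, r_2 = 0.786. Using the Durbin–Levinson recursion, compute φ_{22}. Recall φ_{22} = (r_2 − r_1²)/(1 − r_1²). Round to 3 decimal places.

φ_{22} = (r_2 − r_1²) / (1 − r_1²)
r_1² = (0.56)² = 0.3136
Numerator = 0.786 − 0.3136 = 0.4724; denominator = 1 − 0.3136 = 0.6864
φ_{22} = 0.4724 / 0.6864 = 0.688

0.688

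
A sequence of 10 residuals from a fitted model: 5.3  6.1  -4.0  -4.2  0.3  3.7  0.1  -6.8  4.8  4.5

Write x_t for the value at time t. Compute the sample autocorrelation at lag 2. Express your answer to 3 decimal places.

Mean x̄ = (5.3 + 6.1 − 4.0 − 4.2 + 0.3 + 3.7 + 0.1 − 6.8 + 4.8 + 4.5)/10 = 0.9800
Numerator Σ_{t=1}^{8}(x_t−x̄)(x_{t+2}−x̄) = -110.0488
Denominator Σ(x_t−x̄)² = 192.6560
r_2 = -110.0488 / 192.6560 = -0.571

-0.571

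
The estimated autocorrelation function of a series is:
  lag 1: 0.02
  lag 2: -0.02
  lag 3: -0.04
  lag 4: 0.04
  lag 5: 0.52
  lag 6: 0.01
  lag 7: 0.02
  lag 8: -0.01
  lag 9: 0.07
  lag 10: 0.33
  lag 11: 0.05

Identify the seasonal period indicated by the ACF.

5

The largest autocorrelation is r_5 = 0.52, with a weaker echo at lag 10 (0.33); the remaining lags stay at or below 0.07.
The dominant spike at lag 5 indicates a seasonal period of 5.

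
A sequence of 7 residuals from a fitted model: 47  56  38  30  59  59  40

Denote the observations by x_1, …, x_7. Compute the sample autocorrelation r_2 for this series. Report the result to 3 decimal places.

-0.697

Mean x̄ = (47 + 56 + 38 + 30 + 59 + 59 + 40)/7 = 47.0000
Deviations from mean: 0.0000, 9.0000, -9.0000, -17.0000, 12.0000, 12.0000, -7.0000
Σ(x_t−x̄)(x_{t+2}−x̄) = (0.0000) + (-153.0000) + (-108.0000) + (-204.0000) + (-84.0000) = -549.0000
Denominator Σ(x_t−x̄)² = 788.0000
r_2 = -549.0000 / 788.0000 = -0.697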